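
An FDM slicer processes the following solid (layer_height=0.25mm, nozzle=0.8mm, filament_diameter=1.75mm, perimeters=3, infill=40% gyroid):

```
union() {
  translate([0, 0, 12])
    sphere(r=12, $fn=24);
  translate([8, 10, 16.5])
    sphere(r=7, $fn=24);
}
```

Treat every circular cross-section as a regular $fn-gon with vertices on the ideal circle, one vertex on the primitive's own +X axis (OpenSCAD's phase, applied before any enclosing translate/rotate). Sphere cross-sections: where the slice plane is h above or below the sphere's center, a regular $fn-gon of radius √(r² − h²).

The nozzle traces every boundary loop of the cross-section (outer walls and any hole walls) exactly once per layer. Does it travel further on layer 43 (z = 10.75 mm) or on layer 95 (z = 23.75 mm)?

layer 43 (z = 10.75 mm)

Layer 43 (z = 10.75): the r=12 sphere slices to a regular 24-gon of circumradius 11.935 (√(r²−h²) with h=1.25 from center) (perimeter = 2·24·11.935·sin(180°/24) = 74.77 mm); the r=7 sphere at (8, 10) contributes a regular 24-gon of circumradius √(7²−5.75²) = 3.992 (perimeter = 2·24·3.992·sin(180°/24) = 25.01 mm); Merging all regions: the regions partially overlap (shared area 15.80 mm²), so the edge portions inside another operand are dropped and the merged outline is re-measured after clipping — boundary = 82.94 mm. So its perimeter = 82.94 mm. Layer 95 (z = 23.75): the sphere: section is a regular 24-gon, circumradius = √(r²−h²) = √(12²−11.75²) = 2.437 (perimeter = 2·24·2.437·sin(180°/24) = 15.27 mm); the sphere at (8, 10) is absent (|z−center|=7.250 > r=7); Combining (union): only the r=12 sphere is present, so the union is just that shape — boundary = 15.27 mm. So its perimeter = 15.27 mm. Layer 43 is larger (82.94 vs 15.27 mm).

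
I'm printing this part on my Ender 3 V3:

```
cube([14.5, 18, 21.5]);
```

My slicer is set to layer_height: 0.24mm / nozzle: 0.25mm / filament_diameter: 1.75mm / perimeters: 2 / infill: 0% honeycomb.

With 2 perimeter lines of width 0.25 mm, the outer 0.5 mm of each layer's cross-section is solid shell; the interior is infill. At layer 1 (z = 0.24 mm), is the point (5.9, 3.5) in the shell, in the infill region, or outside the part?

infill

At z = 0.24 mm: the cube is present — its section is the full 14.5×18 rectangle. Overall, the cross-section is a single solid region. The nearest boundary edge runs (0.00, 0.00)→(14.50, 0.00); distance from the point to it = 3.50 mm. The point is inside the cross-section and 3.50 mm from the nearest boundary — more than the 0.5 mm shell width (2 × 0.25), so it's in the infill interior.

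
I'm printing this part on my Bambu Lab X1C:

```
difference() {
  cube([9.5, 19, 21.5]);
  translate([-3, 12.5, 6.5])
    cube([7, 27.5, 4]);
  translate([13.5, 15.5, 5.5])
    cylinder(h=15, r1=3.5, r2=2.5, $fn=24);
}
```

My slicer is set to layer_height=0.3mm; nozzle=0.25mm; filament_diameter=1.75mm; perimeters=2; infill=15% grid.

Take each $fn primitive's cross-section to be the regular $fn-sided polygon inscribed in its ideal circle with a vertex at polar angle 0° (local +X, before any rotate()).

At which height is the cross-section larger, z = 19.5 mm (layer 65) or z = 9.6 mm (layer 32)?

Layer 65 (z = 19.5): the 9.5×19 cube contributes its full rectangle (area 180.50 mm²); the cube at (-3, 12.5) is absent (z outside [6.5, 10.5]); the cone at (13.5, 15.5) contributes a regular 24-gon of circumradius 2.567 (interpolated between r1=3.5 and r2=2.5 at t=0.933) (area = (24/2)·2.567²·sin(360°/24) = 20.46 mm²); Subtracting the remaining from the first: starting from the 9.5×19 cube (180.50 mm²), the cone at (13.5, 15.5) misses the remaining region (no effect) — area = 180.50 mm². So its area = 180.50 mm². Layer 32 (z = 9.6): the cube (footprint 9.5×19) is included at this height (area 180.50 mm²); the cube at (-3, 12.5) is present — its section is the full 7×27.5 rectangle (area 192.50 mm²); the cone at (13.5, 15.5) (r1=3.5→r2=2.5) has section circumradius 3.227 here — a regular 24-gon (area = (24/2)·3.227²·sin(360°/24) = 32.34 mm²); After the difference (first − rest): starting from the 9.5×19 cube (180.50 mm²), the 7×27.5 cube at (-3, 12.5) partially overlaps it — only the 26.00 mm² overlap (of its 192.50 mm²) is removed, clipping the outline; the cone at (13.5, 15.5) misses the remaining region (no effect) — area = 154.50 mm². So its area = 154.50 mm². Layer 65 is larger (180.50 vs 154.50 mm²).

layer 65 (z = 19.5 mm)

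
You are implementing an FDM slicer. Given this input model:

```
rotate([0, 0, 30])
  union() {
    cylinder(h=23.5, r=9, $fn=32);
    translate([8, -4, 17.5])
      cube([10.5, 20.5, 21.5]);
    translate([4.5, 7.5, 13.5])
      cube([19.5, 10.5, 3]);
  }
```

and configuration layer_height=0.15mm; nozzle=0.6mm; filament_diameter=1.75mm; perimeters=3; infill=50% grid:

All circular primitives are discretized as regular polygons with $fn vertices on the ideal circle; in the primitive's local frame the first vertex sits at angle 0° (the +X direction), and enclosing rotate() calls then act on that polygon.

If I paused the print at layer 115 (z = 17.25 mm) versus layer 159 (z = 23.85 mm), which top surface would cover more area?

layer 115 (z = 17.25 mm)

Layer 115 (z = 17.25): the cylinder: section is a regular 32-gon, circumradius r=9 (area = (32/2)·9.000²·sin(360°/32) = 252.84 mm²); the cube at (8, -4) is not intersected at this z (z outside [17.5, 39]); the cube at (4.5, 7.5) is absent (z outside [13.5, 16.5]); Combining (union): only the r=9 cylinder is present, so the union is just that shape — area = 252.84 mm²; (rotated 30° about Z; rotation is an isometry so areas/perimeters/island counts are preserved). So its area = 252.84 mm². Layer 159 (z = 23.85): the cylinder is not intersected at this z (z outside [0, 23.5]); the cube at (8, -4) (footprint 10.5×20.5) is included at this height (area 215.25 mm²); the cube at (4.5, 7.5) does not reach this height (z outside [13.5, 16.5]); Taking the union: only the 10.5×20.5 cube at (8, -4) is present, so the union is just that shape — area = 215.25 mm²; (rotated 30° about Z; rotation is an isometry so areas/perimeters/island counts are preserved). So its area = 215.25 mm². Layer 115 is larger (252.84 vs 215.25 mm²).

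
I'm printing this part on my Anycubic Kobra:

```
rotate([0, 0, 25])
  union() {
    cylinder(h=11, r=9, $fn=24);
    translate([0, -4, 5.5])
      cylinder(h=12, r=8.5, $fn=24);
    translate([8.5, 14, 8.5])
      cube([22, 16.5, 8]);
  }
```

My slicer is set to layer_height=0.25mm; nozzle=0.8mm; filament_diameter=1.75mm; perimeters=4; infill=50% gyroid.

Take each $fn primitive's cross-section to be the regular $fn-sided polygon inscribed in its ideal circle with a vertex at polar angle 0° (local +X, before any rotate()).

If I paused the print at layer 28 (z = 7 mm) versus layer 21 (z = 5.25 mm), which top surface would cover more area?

Layer 28 (z = 7): the r=9 cylinder gives a regular 24-gon of circumradius 9 (constant along its height) (area = (24/2)·9.000²·sin(360°/24) = 251.57 mm²); the r=8.5 cylinder at (0, -4) gives a regular 24-gon of circumradius 8.5 (constant along its height) (area = (24/2)·8.500²·sin(360°/24) = 224.40 mm²); the cube at (8.5, 14) does not reach this height (z outside [8.5, 16.5]); Taking the union: the regions partially overlap — summed areas 475.97 mm² minus the doubly-counted overlap 168.42 mm² gives 307.54 mm² — area = 307.54 mm²; (rotated 25° about Z; rotation is an isometry so areas/perimeters/island counts are preserved). So its area = 307.54 mm². Layer 21 (z = 5.25): the cylinder: section is a regular 24-gon, circumradius r=9 (area = (24/2)·9.000²·sin(360°/24) = 251.57 mm²); the cylinder at (0, -4) does not reach this height (z outside [5.5, 17.5]); the cube at (8.5, 14) is not intersected at this z (z outside [8.5, 16.5]); Combining (union): only the r=9 cylinder is present, so the union is just that shape — area = 251.57 mm²; (rotated 25° about Z; rotation is an isometry so areas/perimeters/island counts are preserved). So its area = 251.57 mm². Layer 28 is larger (307.54 vs 251.57 mm²).

layer 28 (z = 7 mm)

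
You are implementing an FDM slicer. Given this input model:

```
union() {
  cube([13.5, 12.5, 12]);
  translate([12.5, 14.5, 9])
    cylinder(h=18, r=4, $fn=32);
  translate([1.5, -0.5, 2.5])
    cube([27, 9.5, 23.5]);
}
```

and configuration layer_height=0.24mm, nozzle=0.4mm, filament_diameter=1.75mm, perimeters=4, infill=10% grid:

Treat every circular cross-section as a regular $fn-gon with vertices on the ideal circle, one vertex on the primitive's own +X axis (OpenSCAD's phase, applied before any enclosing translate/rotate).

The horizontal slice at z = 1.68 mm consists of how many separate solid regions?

At z = 1.68 mm: the cube (footprint 13.5×12.5) is included at this height; the cylinder at (12.5, 14.5) does not reach this height (z outside [9, 27]); the cube at (1.5, -0.5) does not reach this height (z outside [2.5, 26]); Combining (union): only the 13.5×12.5 cube is present, so the union is just that shape — 1 connected region. The result has 1 disconnected region.

1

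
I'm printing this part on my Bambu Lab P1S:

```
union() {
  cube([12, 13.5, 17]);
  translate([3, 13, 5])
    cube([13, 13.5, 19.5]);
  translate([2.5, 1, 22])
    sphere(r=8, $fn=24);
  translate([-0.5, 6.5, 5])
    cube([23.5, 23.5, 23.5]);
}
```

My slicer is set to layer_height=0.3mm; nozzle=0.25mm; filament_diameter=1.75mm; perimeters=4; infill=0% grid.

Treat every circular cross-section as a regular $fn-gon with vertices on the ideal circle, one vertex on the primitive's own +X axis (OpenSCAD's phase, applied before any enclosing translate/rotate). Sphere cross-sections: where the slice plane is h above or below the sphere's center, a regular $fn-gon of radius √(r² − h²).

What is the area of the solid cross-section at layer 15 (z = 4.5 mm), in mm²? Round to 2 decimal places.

At z = 4.5 mm: the cube (footprint 12×13.5) is included at this height (area 162.00 mm²); the cube at (3, 13) is absent (z outside [5, 24.5]); the sphere at (2.5, 1) does not reach this height (|z−center|=17.500 > r=8); the cube at (-0.5, 6.5) does not reach this height (z outside [5, 28.5]); Combining (union): only the 12×13.5 cube is present, so the union is just that shape — area = 162.00 mm². Overall, the cross-section is a single solid region. Net area = 162.00 mm².

162.00 mm²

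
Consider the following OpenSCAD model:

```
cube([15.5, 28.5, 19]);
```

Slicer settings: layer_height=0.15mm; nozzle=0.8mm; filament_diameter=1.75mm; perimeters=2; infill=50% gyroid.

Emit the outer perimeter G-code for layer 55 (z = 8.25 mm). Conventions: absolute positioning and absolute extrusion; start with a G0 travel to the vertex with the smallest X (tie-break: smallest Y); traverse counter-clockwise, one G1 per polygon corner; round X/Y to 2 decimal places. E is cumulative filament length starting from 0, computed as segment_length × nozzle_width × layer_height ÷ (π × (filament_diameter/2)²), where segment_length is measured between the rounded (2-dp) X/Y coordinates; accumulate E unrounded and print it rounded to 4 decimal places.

At z = 8.25 mm: the cube (footprint 15.5×28.5) is included at this height. The outline is a single polygon with 4 vertices. Extrusion per mm of travel: 0.8 × 0.15 / (π × 0.875²) = 0.049890. Accumulating E over each segment gives final E = 4.3903.

G0 X0.00 Y0.00 Z8.25
G1 X15.50 Y0.00 E0.7733
G1 X15.50 Y28.50 E2.1952
G1 X0.00 Y28.50 E2.9685
G1 X0.00 Y0.00 E4.3903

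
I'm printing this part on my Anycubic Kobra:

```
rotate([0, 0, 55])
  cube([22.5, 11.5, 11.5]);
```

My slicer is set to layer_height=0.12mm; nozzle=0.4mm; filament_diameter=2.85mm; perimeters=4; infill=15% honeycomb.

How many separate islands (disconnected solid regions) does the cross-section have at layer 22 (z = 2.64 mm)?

At z = 2.64 mm: the cube is present — its section is the full 22.5×11.5 rectangle; (rotated 55° about Z; rotation is an isometry so areas/perimeters/island counts are preserved). Overall, the cross-section is a single solid region. Island count = 1.

1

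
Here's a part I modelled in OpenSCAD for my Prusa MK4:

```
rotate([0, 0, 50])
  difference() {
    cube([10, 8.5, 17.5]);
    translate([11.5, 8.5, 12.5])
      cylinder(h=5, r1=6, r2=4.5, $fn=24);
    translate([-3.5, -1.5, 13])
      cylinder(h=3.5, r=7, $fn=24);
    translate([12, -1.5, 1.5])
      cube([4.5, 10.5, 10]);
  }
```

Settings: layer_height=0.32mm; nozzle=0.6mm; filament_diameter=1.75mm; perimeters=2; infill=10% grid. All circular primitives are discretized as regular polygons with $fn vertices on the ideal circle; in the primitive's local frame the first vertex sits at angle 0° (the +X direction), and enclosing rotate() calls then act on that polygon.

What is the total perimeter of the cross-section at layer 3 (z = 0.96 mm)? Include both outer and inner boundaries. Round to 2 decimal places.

37.00 mm

At z = 0.96 mm: the cube is present — its section is the full 10×8.5 rectangle (perimeter 37.00 mm); the cone at (11.5, 8.5) is not intersected at this z (z outside [12.5, 17.5]); the cylinder at (-3.5, -1.5) is absent (z outside [13, 16.5]); the cube at (12, -1.5) does not reach this height (z outside [1.5, 11.5]); After the difference (first − rest): none of the subtracted shapes is present at this height, so the 10×8.5 cube is unchanged — boundary = 37.00 mm; (rotated 50° about Z; rotation is an isometry so areas/perimeters/island counts are preserved). Overall, the cross-section is a single solid region. Total boundary length (outer) = 37.00 mm.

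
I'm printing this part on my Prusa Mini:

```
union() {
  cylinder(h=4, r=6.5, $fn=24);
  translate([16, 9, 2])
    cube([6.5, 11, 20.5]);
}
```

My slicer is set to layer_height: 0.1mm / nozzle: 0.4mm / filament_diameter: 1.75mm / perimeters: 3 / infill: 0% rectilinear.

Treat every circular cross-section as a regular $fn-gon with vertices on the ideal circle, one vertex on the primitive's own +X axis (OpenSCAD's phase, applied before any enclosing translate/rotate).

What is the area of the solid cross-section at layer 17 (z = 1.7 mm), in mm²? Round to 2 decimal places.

At z = 1.7 mm: the cylinder: section is a regular 24-gon, circumradius r=6.5 (area = (24/2)·6.500²·sin(360°/24) = 131.22 mm²); the cube at (16, 9) is absent (z outside [2, 22.5]); Taking the union: only the r=6.5 cylinder is present, so the union is just that shape — area = 131.22 mm². Overall, the cross-section is a single solid region. Net area = 131.22 mm².

131.22 mm²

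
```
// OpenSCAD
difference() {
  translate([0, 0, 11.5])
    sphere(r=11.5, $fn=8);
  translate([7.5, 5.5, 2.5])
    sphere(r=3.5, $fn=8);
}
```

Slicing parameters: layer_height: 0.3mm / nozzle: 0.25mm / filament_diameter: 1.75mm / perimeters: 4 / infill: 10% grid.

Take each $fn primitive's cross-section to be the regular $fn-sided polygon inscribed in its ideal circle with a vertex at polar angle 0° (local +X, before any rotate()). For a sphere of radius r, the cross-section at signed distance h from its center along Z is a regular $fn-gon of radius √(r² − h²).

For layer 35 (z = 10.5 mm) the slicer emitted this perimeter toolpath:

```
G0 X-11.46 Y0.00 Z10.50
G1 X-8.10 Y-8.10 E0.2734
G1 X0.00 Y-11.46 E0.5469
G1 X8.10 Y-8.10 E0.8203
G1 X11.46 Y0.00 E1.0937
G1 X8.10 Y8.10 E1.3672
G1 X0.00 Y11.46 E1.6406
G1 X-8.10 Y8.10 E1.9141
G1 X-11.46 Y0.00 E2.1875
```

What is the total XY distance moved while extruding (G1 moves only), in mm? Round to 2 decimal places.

Sum the Euclidean lengths of each G1 segment: total = 70.15 mm.

70.15 mm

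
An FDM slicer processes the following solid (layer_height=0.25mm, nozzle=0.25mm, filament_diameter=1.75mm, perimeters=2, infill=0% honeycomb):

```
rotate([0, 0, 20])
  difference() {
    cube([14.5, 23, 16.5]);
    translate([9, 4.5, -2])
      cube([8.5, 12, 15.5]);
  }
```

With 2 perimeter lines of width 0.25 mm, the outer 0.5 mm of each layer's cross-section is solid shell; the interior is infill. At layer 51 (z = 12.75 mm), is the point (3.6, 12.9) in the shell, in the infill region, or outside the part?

At z = 12.75 mm: the 14.5×23 cube contributes its full rectangle; the cube at (9, 4.5) (footprint 8.5×12) is included at this height; After the difference (first − rest): starting from the 14.5×23 cube, the 8.5×12 cube at (9, 4.5) partially overlaps it — only the 66.00 mm² overlap (of its 102.00 mm²) is removed, clipping the outline — 1 connected region; (whole slice rotated 20° about Z — lengths, areas and connectivity unchanged). Overall, the cross-section is a single solid region. Undo the 20° rotation: the query point maps to (7.795, 10.891) in the un-rotated model frame. The nearest boundary edge runs (9.00, 16.50)→(9.00, 4.50); distance from the point to it = 1.21 mm. The point is inside the cross-section and 1.21 mm from the nearest boundary — more than the 0.5 mm shell width (2 × 0.25), so it's in the infill interior.

infill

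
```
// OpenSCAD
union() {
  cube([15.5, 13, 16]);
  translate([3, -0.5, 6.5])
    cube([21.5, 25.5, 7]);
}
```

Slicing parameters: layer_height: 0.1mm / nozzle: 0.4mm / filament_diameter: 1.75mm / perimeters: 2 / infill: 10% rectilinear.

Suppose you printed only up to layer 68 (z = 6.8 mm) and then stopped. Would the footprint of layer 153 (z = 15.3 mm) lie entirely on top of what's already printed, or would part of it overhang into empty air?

Compare the two slices. At z = 6.8: the cube (footprint 15.5×13) is included at this height (area 201.50 mm²); the 21.5×25.5 cube at (3, -0.5) contributes its full rectangle (area 548.25 mm²); Merging all regions: the regions partially overlap — summed areas 749.75 mm² minus the doubly-counted overlap 162.50 mm² gives 587.25 mm² — area = 587.25 mm². At z = 15.3: the cube is present — its section is the full 15.5×13 rectangle (area 201.50 mm²); the cube at (3, -0.5) is absent (z outside [6.5, 13.5]); Merging all regions: only the 15.5×13 cube is present, so the union is just that shape — area = 201.50 mm². Checking containment: the cross-section at z = 15.3 is a subset of the cross-section at z = 6.8.

entirely on top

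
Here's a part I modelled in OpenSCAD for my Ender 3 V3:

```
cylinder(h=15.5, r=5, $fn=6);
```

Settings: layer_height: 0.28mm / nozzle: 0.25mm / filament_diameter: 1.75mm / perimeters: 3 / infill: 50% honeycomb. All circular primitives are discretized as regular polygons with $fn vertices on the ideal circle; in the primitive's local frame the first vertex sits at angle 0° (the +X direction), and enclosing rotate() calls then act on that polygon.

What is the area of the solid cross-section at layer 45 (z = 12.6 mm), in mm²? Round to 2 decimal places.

64.95 mm²

At z = 12.6 mm: the cylinder: section is a regular 6-gon, circumradius r=5 (area = (6/2)·5.000²·sin(360°/6) = 64.95 mm²). Overall, the cross-section is a single solid region. Net area = 64.95 mm².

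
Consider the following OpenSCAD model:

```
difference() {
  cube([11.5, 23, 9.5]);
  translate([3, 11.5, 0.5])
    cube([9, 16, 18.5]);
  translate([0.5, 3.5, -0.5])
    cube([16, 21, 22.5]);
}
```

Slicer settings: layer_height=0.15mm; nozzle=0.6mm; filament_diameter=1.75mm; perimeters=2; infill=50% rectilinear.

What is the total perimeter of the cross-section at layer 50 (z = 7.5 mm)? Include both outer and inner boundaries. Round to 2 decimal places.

69.00 mm

At z = 7.5 mm: the 11.5×23 cube contributes its full rectangle (perimeter 69.00 mm); the 9×16 cube at (3, 11.5) contributes its full rectangle (perimeter 50.00 mm); the cube at (0.5, 3.5) is present — its section is the full 16×21 rectangle (perimeter 74.00 mm); After the difference (first − rest): starting from the 11.5×23 cube, the 9×16 cube at (3, 11.5) partially overlaps it — only the 97.75 mm² overlap (of its 144.00 mm²) is removed, clipping the outline; the 16×21 cube at (0.5, 3.5) partially overlaps it — only the 116.75 mm² overlap (of its 336.00 mm²) is removed, clipping the outline — boundary = 69.00 mm. Overall, the cross-section is a single solid region. Total boundary length (outer) = 69.00 mm.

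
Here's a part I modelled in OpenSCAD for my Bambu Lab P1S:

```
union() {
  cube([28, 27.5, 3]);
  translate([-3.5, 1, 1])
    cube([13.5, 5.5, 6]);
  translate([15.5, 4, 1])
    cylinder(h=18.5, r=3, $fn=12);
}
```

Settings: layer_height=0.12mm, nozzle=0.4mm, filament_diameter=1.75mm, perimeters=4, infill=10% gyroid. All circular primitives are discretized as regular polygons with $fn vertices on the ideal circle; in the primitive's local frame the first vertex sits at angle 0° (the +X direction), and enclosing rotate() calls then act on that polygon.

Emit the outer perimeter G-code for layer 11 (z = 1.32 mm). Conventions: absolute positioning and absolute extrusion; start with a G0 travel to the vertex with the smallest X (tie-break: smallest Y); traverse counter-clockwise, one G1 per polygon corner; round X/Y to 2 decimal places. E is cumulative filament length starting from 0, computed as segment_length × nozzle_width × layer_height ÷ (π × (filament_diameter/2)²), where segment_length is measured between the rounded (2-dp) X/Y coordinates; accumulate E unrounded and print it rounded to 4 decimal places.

G0 X-3.50 Y1.00 Z1.32
G1 X0.00 Y1.00 E0.0698
G1 X0.00 Y0.00 E0.0898
G1 X28.00 Y0.00 E0.6486
G1 X28.00 Y27.50 E1.1974
G1 X0.00 Y27.50 E1.7561
G1 X0.00 Y6.50 E2.1752
G1 X-3.50 Y6.50 E2.2451
G1 X-3.50 Y1.00 E2.3548

At z = 1.32 mm: the 28×27.5 cube contributes its full rectangle; the cube at (-3.5, 1) (footprint 13.5×5.5) is included at this height; the r=3 cylinder at (15.5, 4) gives a regular 12-gon of circumradius 3 (constant along its height); Taking the union: the regions partially overlap (shared area 82.00 mm²), so overlapping operands fuse into one piece — 1 connected region. The outline is a single polygon with 8 vertices. Extrusion per mm of travel: 0.4 × 0.12 / (π × 0.875²) = 0.019956. Accumulating E over each segment gives final E = 2.3548.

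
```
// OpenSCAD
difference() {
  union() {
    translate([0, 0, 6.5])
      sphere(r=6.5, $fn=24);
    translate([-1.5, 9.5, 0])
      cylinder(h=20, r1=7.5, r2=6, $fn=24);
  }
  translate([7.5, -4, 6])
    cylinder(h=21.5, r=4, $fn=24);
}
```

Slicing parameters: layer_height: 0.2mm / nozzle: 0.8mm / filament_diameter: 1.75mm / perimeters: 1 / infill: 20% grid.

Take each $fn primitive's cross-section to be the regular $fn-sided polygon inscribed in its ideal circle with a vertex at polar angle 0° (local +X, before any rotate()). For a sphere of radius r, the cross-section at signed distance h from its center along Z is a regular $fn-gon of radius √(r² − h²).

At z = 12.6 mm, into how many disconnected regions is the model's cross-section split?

2

At z = 12.6 mm: the sphere: section is a regular 24-gon, circumradius = √(r²−h²) = √(6.5²−6.1²) = 2.245; the cone at (-1.5, 9.5): at t=0.630 of its height the radius interpolates to r₁+(r₂−r₁)t = 6.555, giving a regular 24-gon of that circumradius; Merging all regions: the 2 present regions are separate (no shared area or edge), so areas and boundary lengths simply add and each stays a separate island — 2 connected regions; the cylinder at (7.5, -4): section is a regular 24-gon, circumradius r=4; Subtracting the remaining from the first: starting from that combined region, the r=4 cylinder at (7.5, -4) misses the remaining region (no effect) — 2 connected regions. The result has 2 disconnected regions.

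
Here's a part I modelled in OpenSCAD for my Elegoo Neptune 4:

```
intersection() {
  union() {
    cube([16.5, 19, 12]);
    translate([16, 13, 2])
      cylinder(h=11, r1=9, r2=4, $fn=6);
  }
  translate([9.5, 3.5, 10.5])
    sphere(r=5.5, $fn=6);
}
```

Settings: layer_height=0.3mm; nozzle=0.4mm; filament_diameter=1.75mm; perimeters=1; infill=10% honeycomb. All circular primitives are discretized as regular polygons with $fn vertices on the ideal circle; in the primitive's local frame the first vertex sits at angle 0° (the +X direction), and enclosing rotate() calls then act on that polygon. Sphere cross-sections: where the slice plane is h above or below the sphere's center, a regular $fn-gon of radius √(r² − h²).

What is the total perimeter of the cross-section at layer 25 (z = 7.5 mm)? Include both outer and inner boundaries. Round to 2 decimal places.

27.09 mm

At z = 7.5 mm: the cube (footprint 16.5×19) is included at this height (perimeter 71.00 mm); the cone at (16, 13): at t=0.500 of its height the radius interpolates to r₁+(r₂−r₁)t = 6.500, giving a regular 6-gon of that circumradius (perimeter = 2·6·6.500·sin(180°/6) = 39.00 mm); Taking the union: the regions partially overlap (shared area 60.51 mm²), so the edge portions inside another operand are dropped and the merged outline is re-measured after clipping — boundary = 78.24 mm; the r=5.5 sphere at (9.5, 3.5) contributes a regular 6-gon of circumradius √(5.5²−3²) = 4.610 (perimeter = 2·6·4.610·sin(180°/6) = 27.66 mm); After intersecting: the r=5.5 sphere at (9.5, 3.5) partially overlaps the result so far; clipping to the common part keeps 52.80 mm² — boundary = 27.09 mm. Overall, the cross-section is a single solid region. Total boundary length (outer) = 27.09 mm.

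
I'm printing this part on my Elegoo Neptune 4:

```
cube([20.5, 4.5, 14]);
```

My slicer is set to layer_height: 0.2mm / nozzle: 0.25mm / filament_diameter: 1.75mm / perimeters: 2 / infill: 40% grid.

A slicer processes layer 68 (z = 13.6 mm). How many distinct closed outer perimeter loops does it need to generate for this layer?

At z = 13.6 mm: the cube (footprint 20.5×4.5) is included at this height. The result has 1 disconnected region.

1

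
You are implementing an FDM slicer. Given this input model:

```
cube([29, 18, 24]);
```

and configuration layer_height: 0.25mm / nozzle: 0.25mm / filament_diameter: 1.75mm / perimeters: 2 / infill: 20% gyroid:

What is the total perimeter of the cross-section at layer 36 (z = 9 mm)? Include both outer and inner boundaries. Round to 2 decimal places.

94.00 mm

At z = 9 mm: the 29×18 cube contributes its full rectangle (perimeter 94.00 mm). Overall, the cross-section is a single solid region. Total boundary length (outer) = 94.00 mm.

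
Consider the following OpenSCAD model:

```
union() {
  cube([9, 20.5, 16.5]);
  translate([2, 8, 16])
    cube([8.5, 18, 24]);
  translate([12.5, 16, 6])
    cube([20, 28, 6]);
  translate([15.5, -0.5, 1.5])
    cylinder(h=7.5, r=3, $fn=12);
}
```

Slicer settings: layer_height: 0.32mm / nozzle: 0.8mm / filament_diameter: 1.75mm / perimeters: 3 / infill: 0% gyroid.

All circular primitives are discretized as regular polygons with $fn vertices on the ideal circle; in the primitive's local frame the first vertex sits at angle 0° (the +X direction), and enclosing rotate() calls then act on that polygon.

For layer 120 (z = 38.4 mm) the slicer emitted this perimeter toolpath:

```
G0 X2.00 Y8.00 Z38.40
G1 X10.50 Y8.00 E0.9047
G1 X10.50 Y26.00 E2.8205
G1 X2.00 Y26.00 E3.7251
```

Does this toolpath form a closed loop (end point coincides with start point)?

no

Start point (G0): (2.00, 8.00). End point (last G1): the path does not return to the start — open.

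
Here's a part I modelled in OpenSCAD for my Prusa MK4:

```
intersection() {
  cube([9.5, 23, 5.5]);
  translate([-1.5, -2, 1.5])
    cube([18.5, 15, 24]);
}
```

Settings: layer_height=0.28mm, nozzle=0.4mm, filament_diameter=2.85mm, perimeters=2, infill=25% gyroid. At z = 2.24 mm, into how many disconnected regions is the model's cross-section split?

1

At z = 2.24 mm: the 9.5×23 cube contributes its full rectangle; the cube at (-1.5, -2) is present — its section is the full 18.5×15 rectangle; Taking the intersection: the 18.5×15 cube at (-1.5, -2) partially overlaps the 9.5×23 cube; clipping to the common part keeps 123.50 mm² — 1 connected region. The result has 1 disconnected region.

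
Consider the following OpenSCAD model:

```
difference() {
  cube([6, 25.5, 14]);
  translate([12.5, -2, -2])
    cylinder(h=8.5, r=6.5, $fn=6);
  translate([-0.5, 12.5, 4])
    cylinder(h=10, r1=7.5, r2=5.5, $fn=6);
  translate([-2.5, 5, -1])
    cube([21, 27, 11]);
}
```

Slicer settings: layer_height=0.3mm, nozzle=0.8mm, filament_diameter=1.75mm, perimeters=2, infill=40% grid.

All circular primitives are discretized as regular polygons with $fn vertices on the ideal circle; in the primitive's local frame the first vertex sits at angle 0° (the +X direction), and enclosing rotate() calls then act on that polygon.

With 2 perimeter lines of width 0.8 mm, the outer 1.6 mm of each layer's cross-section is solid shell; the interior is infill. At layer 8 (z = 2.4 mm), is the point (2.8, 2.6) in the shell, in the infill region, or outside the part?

At z = 2.4 mm: the cube is present — its section is the full 6×25.5 rectangle; the r=6.5 cylinder at (12.5, -2) gives a regular 6-gon of circumradius 6.5 (constant along its height); the cone at (-0.5, 12.5) does not reach this height (z outside [4, 14]); the 21×27 cube at (-2.5, 5) contributes its full rectangle; Taking the first minus the rest: starting from the 6×25.5 cube, the r=6.5 cylinder at (12.5, -2) misses the remaining region (no effect); the 21×27 cube at (-2.5, 5) partially overlaps it — only the 123.00 mm² overlap (of its 567.00 mm²) is removed, clipping the outline — 1 connected region. Overall, the cross-section is a single solid region. The nearest boundary edge runs (0.00, 5.00)→(6.00, 5.00); distance from the point to it = 2.40 mm. The point is inside the cross-section and 2.40 mm from the nearest boundary — more than the 1.6 mm shell width (2 × 0.8), so it's in the infill interior.

infill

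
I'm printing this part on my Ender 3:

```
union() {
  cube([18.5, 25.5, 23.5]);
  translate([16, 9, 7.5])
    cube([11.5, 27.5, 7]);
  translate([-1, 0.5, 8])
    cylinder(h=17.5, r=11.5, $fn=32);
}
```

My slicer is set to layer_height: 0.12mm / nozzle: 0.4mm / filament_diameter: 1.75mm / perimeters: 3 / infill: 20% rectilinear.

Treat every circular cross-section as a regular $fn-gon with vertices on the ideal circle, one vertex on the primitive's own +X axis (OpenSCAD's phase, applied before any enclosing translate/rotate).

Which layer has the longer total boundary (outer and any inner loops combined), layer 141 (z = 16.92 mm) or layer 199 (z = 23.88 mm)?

layer 141 (z = 16.92 mm)

Layer 141 (z = 16.92): the cube is present — its section is the full 18.5×25.5 rectangle (perimeter 88.00 mm); the cube at (16, 9) is not intersected at this z (z outside [7.5, 14.5]); the r=11.5 cylinder at (-1, 0.5) contributes a regular 32-gon of circumradius 11.5 (perimeter = 2·32·11.500·sin(180°/32) = 72.14 mm); Merging all regions: the regions partially overlap (shared area 96.99 mm²), so the edge portions inside another operand are dropped and the merged outline is re-measured after clipping — boundary = 120.26 mm. So its perimeter = 120.26 mm. Layer 199 (z = 23.88): the cube is not intersected at this z (z outside [0, 23.5]); the cube at (16, 9) is absent (z outside [7.5, 14.5]); the r=11.5 cylinder at (-1, 0.5) contributes a regular 32-gon of circumradius 11.5 (perimeter = 2·32·11.500·sin(180°/32) = 72.14 mm); Merging all regions: only the r=11.5 cylinder at (-1, 0.5) is present, so the union is just that shape — boundary = 72.14 mm. So its perimeter = 72.14 mm. Layer 141 is larger (120.26 vs 72.14 mm).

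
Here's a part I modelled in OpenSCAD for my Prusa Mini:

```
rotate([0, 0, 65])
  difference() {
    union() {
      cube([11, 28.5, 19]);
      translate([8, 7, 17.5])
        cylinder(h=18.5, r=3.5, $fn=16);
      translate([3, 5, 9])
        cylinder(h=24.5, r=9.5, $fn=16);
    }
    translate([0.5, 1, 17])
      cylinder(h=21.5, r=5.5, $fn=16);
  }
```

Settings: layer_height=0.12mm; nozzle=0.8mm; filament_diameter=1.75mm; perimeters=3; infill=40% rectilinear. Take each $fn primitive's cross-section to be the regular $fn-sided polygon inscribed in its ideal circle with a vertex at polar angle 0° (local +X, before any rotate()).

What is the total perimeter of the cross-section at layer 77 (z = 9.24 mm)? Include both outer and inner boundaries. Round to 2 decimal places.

At z = 9.24 mm: the 11×28.5 cube contributes its full rectangle (perimeter 79.00 mm); the cylinder at (8, 7) does not reach this height (z outside [17.5, 36]); the cylinder at (3, 5): section is a regular 16-gon, circumradius r=9.5 (perimeter = 2·16·9.500·sin(180°/16) = 59.31 mm); Taking the union: the regions partially overlap (shared area 147.08 mm²), so the edge portions inside another operand are dropped and the merged outline is re-measured after clipping — boundary = 90.92 mm; the cylinder at (0.5, 1) does not reach this height (z outside [17, 38.5]); Subtracting the remaining from the first: none of the subtracted shapes is present at this height, so the result so far is unchanged — boundary = 90.92 mm; (whole slice rotated 65° about Z — lengths, areas and connectivity unchanged). Overall, the cross-section is a single solid region. Total boundary length (outer) = 90.92 mm.

90.92 mm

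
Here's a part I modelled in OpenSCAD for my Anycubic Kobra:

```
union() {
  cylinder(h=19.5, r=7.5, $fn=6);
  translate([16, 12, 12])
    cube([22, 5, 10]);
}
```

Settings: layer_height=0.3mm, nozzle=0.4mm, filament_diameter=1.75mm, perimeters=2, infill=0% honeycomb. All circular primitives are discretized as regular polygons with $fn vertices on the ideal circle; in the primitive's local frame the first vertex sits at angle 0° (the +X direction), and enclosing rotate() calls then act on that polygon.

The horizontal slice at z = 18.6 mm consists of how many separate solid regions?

At z = 18.6 mm: the r=7.5 cylinder contributes a regular 6-gon of circumradius 7.5; the 22×5 cube at (16, 12) contributes its full rectangle; Merging all regions: the 2 present regions are separate (no shared area or edge), so areas and boundary lengths simply add and each stays a separate island — 2 connected regions. The result has 2 disconnected regions.

2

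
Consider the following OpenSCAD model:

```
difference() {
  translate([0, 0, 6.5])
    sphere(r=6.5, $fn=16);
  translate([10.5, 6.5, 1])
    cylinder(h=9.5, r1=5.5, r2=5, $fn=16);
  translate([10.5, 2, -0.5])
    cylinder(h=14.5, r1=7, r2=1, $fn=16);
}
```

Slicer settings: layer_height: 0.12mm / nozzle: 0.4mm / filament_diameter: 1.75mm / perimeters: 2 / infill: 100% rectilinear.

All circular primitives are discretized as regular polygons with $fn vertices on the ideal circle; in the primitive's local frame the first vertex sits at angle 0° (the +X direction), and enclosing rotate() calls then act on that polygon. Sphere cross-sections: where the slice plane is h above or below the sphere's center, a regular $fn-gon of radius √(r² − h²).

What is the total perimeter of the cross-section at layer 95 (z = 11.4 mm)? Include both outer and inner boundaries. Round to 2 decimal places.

26.66 mm

At z = 11.4 mm: the r=6.5 sphere slices to a regular 16-gon of circumradius 4.271 (√(r²−h²) with h=4.9 from center) (perimeter = 2·16·4.271·sin(180°/16) = 26.66 mm); the cone at (10.5, 6.5) is not intersected at this z (z outside [1, 10.5]); the cone at (10.5, 2) contributes a regular 16-gon of circumradius 2.076 (interpolated between r1=7 and r2=1 at t=0.821) (perimeter = 2·16·2.076·sin(180°/16) = 12.96 mm); Taking the first minus the rest: starting from the r=6.5 sphere, the cone at (10.5, 2) misses the remaining region (no effect) — boundary = 26.66 mm. Overall, the cross-section is a single solid region. Total boundary length (outer) = 26.66 mm.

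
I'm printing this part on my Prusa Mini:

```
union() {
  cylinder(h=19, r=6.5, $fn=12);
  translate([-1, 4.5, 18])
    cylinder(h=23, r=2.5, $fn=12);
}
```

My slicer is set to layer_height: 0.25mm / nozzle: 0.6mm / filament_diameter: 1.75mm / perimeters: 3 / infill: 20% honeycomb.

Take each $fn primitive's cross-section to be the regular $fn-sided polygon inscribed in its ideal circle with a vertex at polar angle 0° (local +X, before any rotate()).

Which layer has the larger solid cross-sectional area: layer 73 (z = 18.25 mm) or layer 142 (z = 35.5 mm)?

layer 73 (z = 18.25 mm)

Layer 73 (z = 18.25): the cylinder: section is a regular 12-gon, circumradius r=6.5 (area = (12/2)·6.500²·sin(360°/12) = 126.75 mm²); the cylinder at (-1, 4.5): section is a regular 12-gon, circumradius r=2.5 (area = (12/2)·2.500²·sin(360°/12) = 18.75 mm²); Merging all regions: the regions partially overlap — summed areas 145.50 mm² minus the doubly-counted overlap 16.80 mm² gives 128.70 mm² — area = 128.70 mm². So its area = 128.70 mm². Layer 142 (z = 35.5): the cylinder is not intersected at this z (z outside [0, 19]); the r=2.5 cylinder at (-1, 4.5) gives a regular 12-gon of circumradius 2.5 (constant along its height) (area = (12/2)·2.500²·sin(360°/12) = 18.75 mm²); Taking the union: only the r=2.5 cylinder at (-1, 4.5) is present, so the union is just that shape — area = 18.75 mm². So its area = 18.75 mm². Layer 73 is larger (128.70 vs 18.75 mm²).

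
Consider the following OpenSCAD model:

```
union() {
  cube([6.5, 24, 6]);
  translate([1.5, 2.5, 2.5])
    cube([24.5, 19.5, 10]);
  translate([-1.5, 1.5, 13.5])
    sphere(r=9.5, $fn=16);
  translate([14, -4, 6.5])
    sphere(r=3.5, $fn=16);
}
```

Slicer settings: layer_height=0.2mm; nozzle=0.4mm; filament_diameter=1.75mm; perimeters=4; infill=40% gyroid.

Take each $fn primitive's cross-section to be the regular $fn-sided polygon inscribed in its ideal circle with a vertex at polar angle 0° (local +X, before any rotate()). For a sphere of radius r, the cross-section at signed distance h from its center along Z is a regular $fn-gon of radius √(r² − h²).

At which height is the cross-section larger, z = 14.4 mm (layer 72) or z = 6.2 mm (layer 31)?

layer 31 (z = 6.2 mm)

Layer 72 (z = 14.4): the cube does not reach this height (z outside [0, 6]); the cube at (1.5, 2.5) is not intersected at this z (z outside [2.5, 12.5]); the r=9.5 sphere at (-1.5, 1.5) slices to a regular 16-gon of circumradius 9.457 (√(r²−h²) with h=0.9 from center) (area = (16/2)·9.457²·sin(360°/16) = 273.82 mm²); the sphere at (14, -4) is not intersected at this z (|z−center|=7.900 > r=3.5); Combining (union): only the r=9.5 sphere at (-1.5, 1.5) is present, so the union is just that shape — area = 273.82 mm². So its area = 273.82 mm². Layer 31 (z = 6.2): the cube is not intersected at this z (z outside [0, 6]); the cube at (1.5, 2.5) (footprint 24.5×19.5) is included at this height (area 477.75 mm²); the r=9.5 sphere at (-1.5, 1.5) slices to a regular 16-gon of circumradius 6.079 (√(r²−h²) with h=7.3 from center) (area = (16/2)·6.079²·sin(360°/16) = 113.15 mm²); the r=3.5 sphere at (14, -4) contributes a regular 16-gon of circumradius √(3.5²−0.3²) = 3.487 (area = (16/2)·3.487²·sin(360°/16) = 37.23 mm²); Combining (union): the regions partially overlap — summed areas 628.13 mm² minus the doubly-counted overlap 8.07 mm² gives 620.06 mm² — area = 620.06 mm². So its area = 620.06 mm². Layer 31 is larger (620.06 vs 273.82 mm²).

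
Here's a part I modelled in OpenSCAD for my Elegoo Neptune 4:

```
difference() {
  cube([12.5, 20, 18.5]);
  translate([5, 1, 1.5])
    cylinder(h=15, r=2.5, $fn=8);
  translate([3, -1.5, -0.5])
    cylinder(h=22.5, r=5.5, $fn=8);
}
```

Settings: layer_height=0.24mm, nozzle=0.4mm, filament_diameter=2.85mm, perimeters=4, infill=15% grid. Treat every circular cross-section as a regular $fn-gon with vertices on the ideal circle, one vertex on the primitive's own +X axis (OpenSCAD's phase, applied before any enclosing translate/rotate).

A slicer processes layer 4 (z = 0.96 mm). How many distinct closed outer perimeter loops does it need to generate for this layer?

1

At z = 0.96 mm: the 12.5×20 cube contributes its full rectangle; the cylinder at (5, 1) is not intersected at this z (z outside [1.5, 16.5]); the r=5.5 cylinder at (3, -1.5) contributes a regular 8-gon of circumradius 5.5; Subtracting the remaining from the first: starting from the 12.5×20 cube, the r=5.5 cylinder at (3, -1.5) partially overlaps it — only the 23.74 mm² overlap (of its 85.56 mm²) is removed, clipping the outline — 1 connected region. The result has 1 disconnected region.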